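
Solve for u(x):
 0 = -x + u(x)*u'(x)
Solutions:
 u(x) = -sqrt(C1 + x^2)
 u(x) = sqrt(C1 + x^2)


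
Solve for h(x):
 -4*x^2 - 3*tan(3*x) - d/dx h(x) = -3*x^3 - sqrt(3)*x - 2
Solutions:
 h(x) = C1 + 3*x^4/4 - 4*x^3/3 + sqrt(3)*x^2/2 + 2*x + log(cos(3*x))


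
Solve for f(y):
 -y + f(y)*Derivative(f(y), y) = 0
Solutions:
 f(y) = -sqrt(C1 + y^2)
 f(y) = sqrt(C1 + y^2)


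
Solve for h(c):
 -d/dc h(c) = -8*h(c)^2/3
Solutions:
 h(c) = -3/(C1 + 8*c)


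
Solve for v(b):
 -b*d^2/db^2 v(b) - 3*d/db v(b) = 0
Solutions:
 v(b) = C1 + C2/b^2


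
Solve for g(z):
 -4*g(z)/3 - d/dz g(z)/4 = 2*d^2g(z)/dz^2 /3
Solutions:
 g(z) = (C1*sin(sqrt(503)*z/16) + C2*cos(sqrt(503)*z/16))*exp(-3*z/16)


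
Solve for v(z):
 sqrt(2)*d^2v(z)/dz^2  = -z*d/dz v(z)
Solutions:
 v(z) = C1 + C2*erf(2^(1/4)*z/2)


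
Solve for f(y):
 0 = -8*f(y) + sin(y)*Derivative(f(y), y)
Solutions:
 f(y) = C1*(cos(y)^4 - 4*cos(y)^3 + 6*cos(y)^2 - 4*cos(y) + 1)/(cos(y)^4 + 4*cos(y)^3 + 6*cos(y)^2 + 4*cos(y) + 1)


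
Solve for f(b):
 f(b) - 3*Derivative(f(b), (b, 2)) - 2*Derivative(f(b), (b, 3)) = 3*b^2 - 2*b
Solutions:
 f(b) = C3*exp(b/2) + 3*b^2 - 2*b + (C1 + C2*b)*exp(-b) + 18


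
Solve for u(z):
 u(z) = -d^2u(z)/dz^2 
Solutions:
 u(z) = C1*sin(z) + C2*cos(z)


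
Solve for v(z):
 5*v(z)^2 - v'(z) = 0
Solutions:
 v(z) = -1/(C1 + 5*z)


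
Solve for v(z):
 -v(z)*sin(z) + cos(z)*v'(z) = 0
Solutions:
 v(z) = C1/cos(z)


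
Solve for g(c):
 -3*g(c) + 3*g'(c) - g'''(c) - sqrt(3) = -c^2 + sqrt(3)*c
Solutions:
 g(c) = C1*exp(2^(1/3)*c*(2/(sqrt(5) + 3)^(1/3) + 2^(1/3)*(sqrt(5) + 3)^(1/3))/4)*sin(2^(1/3)*sqrt(3)*c*(-2^(1/3)*(sqrt(5) + 3)^(1/3) + 2/(sqrt(5) + 3)^(1/3))/4) + C2*exp(2^(1/3)*c*(2/(sqrt(5) + 3)^(1/3) + 2^(1/3)*(sqrt(5) + 3)^(1/3))/4)*cos(2^(1/3)*sqrt(3)*c*(-2^(1/3)*(sqrt(5) + 3)^(1/3) + 2/(sqrt(5) + 3)^(1/3))/4) + C3*exp(-2^(1/3)*c*((sqrt(5) + 3)^(-1/3) + 2^(1/3)*(sqrt(5) + 3)^(1/3)/2)) + c^2/3 - sqrt(3)*c/3 + 2*c/3 - 2*sqrt(3)/3 + 2/3


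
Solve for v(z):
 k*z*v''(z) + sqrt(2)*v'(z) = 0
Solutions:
 v(z) = C1 + z^(((re(k) - sqrt(2))*re(k) + im(k)^2)/(re(k)^2 + im(k)^2))*(C2*sin(sqrt(2)*log(z)*Abs(im(k))/(re(k)^2 + im(k)^2)) + C3*cos(sqrt(2)*log(z)*im(k)/(re(k)^2 + im(k)^2)))


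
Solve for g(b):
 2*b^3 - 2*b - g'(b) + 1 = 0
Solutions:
 g(b) = C1 + b^4/2 - b^2 + b


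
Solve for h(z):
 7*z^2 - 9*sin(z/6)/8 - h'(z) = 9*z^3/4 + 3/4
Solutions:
 h(z) = C1 - 9*z^4/16 + 7*z^3/3 - 3*z/4 + 27*cos(z/6)/4


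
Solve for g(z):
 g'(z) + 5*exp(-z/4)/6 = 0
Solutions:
 g(z) = C1 + 10*exp(-z/4)/3


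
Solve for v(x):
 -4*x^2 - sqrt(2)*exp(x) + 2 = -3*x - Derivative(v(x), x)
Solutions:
 v(x) = C1 + 4*x^3/3 - 3*x^2/2 - 2*x + sqrt(2)*exp(x)


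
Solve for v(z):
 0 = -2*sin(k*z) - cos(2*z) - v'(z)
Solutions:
 v(z) = C1 - sin(2*z)/2 + 2*cos(k*z)/k


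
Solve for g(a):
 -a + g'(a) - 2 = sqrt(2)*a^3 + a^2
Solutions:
 g(a) = C1 + sqrt(2)*a^4/4 + a^3/3 + a^2/2 + 2*a


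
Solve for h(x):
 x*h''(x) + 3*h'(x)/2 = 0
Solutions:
 h(x) = C1 + C2/sqrt(x)


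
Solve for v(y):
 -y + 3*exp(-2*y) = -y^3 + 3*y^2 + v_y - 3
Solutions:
 v(y) = C1 + y^4/4 - y^3 - y^2/2 + 3*y - 3*exp(-2*y)/2


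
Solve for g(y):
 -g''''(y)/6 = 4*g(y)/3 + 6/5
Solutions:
 g(y) = (C1*sin(2^(1/4)*y) + C2*cos(2^(1/4)*y))*exp(-2^(1/4)*y) + (C3*sin(2^(1/4)*y) + C4*cos(2^(1/4)*y))*exp(2^(1/4)*y) - 9/10


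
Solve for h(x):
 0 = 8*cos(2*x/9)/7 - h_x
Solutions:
 h(x) = C1 + 36*sin(2*x/9)/7


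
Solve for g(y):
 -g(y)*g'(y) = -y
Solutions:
 g(y) = -sqrt(C1 + y^2)
 g(y) = sqrt(C1 + y^2)


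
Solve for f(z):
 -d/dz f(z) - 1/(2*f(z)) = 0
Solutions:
 f(z) = -sqrt(C1 - z)
 f(z) = sqrt(C1 - z)


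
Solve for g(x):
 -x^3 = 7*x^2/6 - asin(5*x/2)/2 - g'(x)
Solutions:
 g(x) = C1 + x^4/4 + 7*x^3/18 - x*asin(5*x/2)/2 - sqrt(4 - 25*x^2)/10


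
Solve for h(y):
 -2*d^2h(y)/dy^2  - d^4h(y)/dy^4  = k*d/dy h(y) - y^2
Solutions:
 h(y) = C1 + C2*exp(2^(1/3)*y*(6^(1/3)*(9*k + sqrt(3)*sqrt(27*k^2 + 32))^(1/3)/12 - 2^(1/3)*3^(5/6)*I*(9*k + sqrt(3)*sqrt(27*k^2 + 32))^(1/3)/12 + 4/((-3^(1/3) + 3^(5/6)*I)*(9*k + sqrt(3)*sqrt(27*k^2 + 32))^(1/3)))) + C3*exp(2^(1/3)*y*(6^(1/3)*(9*k + sqrt(3)*sqrt(27*k^2 + 32))^(1/3)/12 + 2^(1/3)*3^(5/6)*I*(9*k + sqrt(3)*sqrt(27*k^2 + 32))^(1/3)/12 - 4/((3^(1/3) + 3^(5/6)*I)*(9*k + sqrt(3)*sqrt(27*k^2 + 32))^(1/3)))) + C4*exp(6^(1/3)*y*(-2^(1/3)*(9*k + sqrt(3)*sqrt(27*k^2 + 32))^(1/3) + 4*3^(1/3)/(9*k + sqrt(3)*sqrt(27*k^2 + 32))^(1/3))/6) + y^3/(3*k) - 2*y^2/k^2 + 8*y/k^3


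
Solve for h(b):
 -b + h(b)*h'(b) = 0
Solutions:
 h(b) = -sqrt(C1 + b^2)
 h(b) = sqrt(C1 + b^2)


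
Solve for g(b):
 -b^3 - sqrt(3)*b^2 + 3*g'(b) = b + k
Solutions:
 g(b) = C1 + b^4/12 + sqrt(3)*b^3/9 + b^2/6 + b*k/3


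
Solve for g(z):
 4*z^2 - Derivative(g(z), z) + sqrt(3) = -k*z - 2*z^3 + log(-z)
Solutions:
 g(z) = C1 + k*z^2/2 + z^4/2 + 4*z^3/3 - z*log(-z) + z*(1 + sqrt(3))


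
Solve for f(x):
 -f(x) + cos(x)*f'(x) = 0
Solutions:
 f(x) = C1*sqrt(sin(x) + 1)/sqrt(sin(x) - 1)


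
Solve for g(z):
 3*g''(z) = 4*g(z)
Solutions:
 g(z) = C1*exp(-2*sqrt(3)*z/3) + C2*exp(2*sqrt(3)*z/3)


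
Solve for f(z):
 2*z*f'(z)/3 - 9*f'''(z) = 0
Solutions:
 f(z) = C1 + Integral(C2*airyai(2^(1/3)*z/3) + C3*airybi(2^(1/3)*z/3), z)


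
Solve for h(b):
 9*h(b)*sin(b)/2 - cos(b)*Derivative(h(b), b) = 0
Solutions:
 h(b) = C1/cos(b)^(9/2)


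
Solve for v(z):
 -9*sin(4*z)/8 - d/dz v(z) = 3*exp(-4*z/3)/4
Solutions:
 v(z) = C1 + 9*cos(4*z)/32 + 9*exp(-4*z/3)/16


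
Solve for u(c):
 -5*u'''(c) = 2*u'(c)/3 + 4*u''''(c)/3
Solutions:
 u(c) = C1 + C2*exp(c*(-10 + 25/(4*sqrt(266) + 141)^(1/3) + (4*sqrt(266) + 141)^(1/3))/8)*sin(sqrt(3)*c*(-(4*sqrt(266) + 141)^(1/3) + 25/(4*sqrt(266) + 141)^(1/3))/8) + C3*exp(c*(-10 + 25/(4*sqrt(266) + 141)^(1/3) + (4*sqrt(266) + 141)^(1/3))/8)*cos(sqrt(3)*c*(-(4*sqrt(266) + 141)^(1/3) + 25/(4*sqrt(266) + 141)^(1/3))/8) + C4*exp(-c*(25/(4*sqrt(266) + 141)^(1/3) + 5 + (4*sqrt(266) + 141)^(1/3))/4)


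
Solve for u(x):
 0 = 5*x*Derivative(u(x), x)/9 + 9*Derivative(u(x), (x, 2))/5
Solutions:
 u(x) = C1 + C2*erf(5*sqrt(2)*x/18)


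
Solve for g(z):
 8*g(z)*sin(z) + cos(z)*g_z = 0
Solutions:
 g(z) = C1*cos(z)^8


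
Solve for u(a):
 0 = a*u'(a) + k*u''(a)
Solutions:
 u(a) = C1 + C2*sqrt(k)*erf(sqrt(2)*a*sqrt(1/k)/2)


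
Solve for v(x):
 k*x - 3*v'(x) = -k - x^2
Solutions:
 v(x) = C1 + k*x^2/6 + k*x/3 + x^3/9


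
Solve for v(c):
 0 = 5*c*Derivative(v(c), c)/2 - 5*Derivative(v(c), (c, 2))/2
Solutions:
 v(c) = C1 + C2*erfi(sqrt(2)*c/2)


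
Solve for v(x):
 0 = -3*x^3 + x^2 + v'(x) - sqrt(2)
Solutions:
 v(x) = C1 + 3*x^4/4 - x^3/3 + sqrt(2)*x


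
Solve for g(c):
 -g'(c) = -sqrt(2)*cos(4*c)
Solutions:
 g(c) = C1 + sqrt(2)*sin(4*c)/4


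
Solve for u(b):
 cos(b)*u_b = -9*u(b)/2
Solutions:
 u(b) = C1*(sin(b) - 1)^(1/4)*(sin(b)^2 - 2*sin(b) + 1)/((sin(b) + 1)^(1/4)*(sin(b)^2 + 2*sin(b) + 1))


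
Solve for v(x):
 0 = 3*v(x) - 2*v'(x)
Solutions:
 v(x) = C1*exp(3*x/2)


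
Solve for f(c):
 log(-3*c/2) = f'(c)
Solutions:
 f(c) = C1 + c*log(-c) + c*(-1 - log(2) + log(3))


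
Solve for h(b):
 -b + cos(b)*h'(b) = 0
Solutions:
 h(b) = C1 + Integral(b/cos(b), b)


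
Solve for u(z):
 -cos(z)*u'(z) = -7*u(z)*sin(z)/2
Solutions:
 u(z) = C1/cos(z)^(7/2)


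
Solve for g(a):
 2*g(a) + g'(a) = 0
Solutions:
 g(a) = C1*exp(-2*a)


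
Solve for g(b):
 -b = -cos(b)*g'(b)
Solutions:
 g(b) = C1 + Integral(b/cos(b), b)


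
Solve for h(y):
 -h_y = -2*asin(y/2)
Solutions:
 h(y) = C1 + 2*y*asin(y/2) + 2*sqrt(4 - y^2)


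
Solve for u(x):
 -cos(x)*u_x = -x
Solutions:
 u(x) = C1 + Integral(x/cos(x), x)


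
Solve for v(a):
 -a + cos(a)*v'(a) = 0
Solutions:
 v(a) = C1 + Integral(a/cos(a), a)


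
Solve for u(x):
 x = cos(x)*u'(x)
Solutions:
 u(x) = C1 + Integral(x/cos(x), x)


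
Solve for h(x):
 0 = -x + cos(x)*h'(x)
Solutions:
 h(x) = C1 + Integral(x/cos(x), x)


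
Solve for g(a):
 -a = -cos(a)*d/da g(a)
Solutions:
 g(a) = C1 + Integral(a/cos(a), a)


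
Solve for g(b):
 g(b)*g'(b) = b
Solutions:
 g(b) = -sqrt(C1 + b^2)
 g(b) = sqrt(C1 + b^2)


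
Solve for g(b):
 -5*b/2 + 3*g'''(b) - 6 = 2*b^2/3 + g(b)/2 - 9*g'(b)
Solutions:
 g(b) = C1*exp(b*(-18^(1/3)*(1 + sqrt(145))^(1/3) + 6*12^(1/3)/(1 + sqrt(145))^(1/3))/12)*sin(2^(1/3)*3^(1/6)*b*(2*2^(1/3)*3^(2/3)/(1 + sqrt(145))^(1/3) + (1 + sqrt(145))^(1/3))/4) + C2*exp(b*(-18^(1/3)*(1 + sqrt(145))^(1/3) + 6*12^(1/3)/(1 + sqrt(145))^(1/3))/12)*cos(2^(1/3)*3^(1/6)*b*(2*2^(1/3)*3^(2/3)/(1 + sqrt(145))^(1/3) + (1 + sqrt(145))^(1/3))/4) + C3*exp(b*(-12^(1/3)/(1 + sqrt(145))^(1/3) + 18^(1/3)*(1 + sqrt(145))^(1/3)/6)) - 4*b^2/3 - 53*b - 966


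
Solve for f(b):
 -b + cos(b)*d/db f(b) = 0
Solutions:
 f(b) = C1 + Integral(b/cos(b), b)


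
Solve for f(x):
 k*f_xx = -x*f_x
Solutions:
 f(x) = C1 + C2*sqrt(k)*erf(sqrt(2)*x*sqrt(1/k)/2)


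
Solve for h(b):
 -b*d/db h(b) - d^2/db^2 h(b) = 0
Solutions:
 h(b) = C1 + C2*erf(sqrt(2)*b/2)


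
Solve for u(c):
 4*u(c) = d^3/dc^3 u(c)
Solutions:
 u(c) = C3*exp(2^(2/3)*c) + (C1*sin(2^(2/3)*sqrt(3)*c/2) + C2*cos(2^(2/3)*sqrt(3)*c/2))*exp(-2^(2/3)*c/2)


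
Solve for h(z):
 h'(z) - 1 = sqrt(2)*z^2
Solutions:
 h(z) = C1 + sqrt(2)*z^3/3 + z


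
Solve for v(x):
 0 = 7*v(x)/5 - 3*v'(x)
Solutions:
 v(x) = C1*exp(7*x/15)


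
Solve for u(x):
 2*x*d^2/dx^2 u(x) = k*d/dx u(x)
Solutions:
 u(x) = C1 + x^(re(k)/2 + 1)*(C2*sin(log(x)*Abs(im(k))/2) + C3*cos(log(x)*im(k)/2))


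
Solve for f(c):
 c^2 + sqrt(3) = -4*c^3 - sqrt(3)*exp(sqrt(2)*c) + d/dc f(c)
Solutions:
 f(c) = C1 + c^4 + c^3/3 + sqrt(3)*c + sqrt(6)*exp(sqrt(2)*c)/2


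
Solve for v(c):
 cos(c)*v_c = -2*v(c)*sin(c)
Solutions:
 v(c) = C1*cos(c)^2


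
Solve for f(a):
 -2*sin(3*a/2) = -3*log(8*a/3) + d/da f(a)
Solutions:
 f(a) = C1 + 3*a*log(a) - 3*a*log(3) - 3*a + 9*a*log(2) + 4*cos(3*a/2)/3


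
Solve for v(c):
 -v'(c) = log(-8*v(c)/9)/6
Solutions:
 6*Integral(1/(log(-_y) - 2*log(3) + 3*log(2)), (_y, v(c))) = C1 - c


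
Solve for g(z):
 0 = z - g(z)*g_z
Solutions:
 g(z) = -sqrt(C1 + z^2)
 g(z) = sqrt(C1 + z^2)


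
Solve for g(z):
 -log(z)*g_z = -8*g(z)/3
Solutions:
 g(z) = C1*exp(8*li(z)/3)


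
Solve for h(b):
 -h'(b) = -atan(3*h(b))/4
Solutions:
 Integral(1/atan(3*_y), (_y, h(b))) = C1 + b/4


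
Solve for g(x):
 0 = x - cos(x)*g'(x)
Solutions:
 g(x) = C1 + Integral(x/cos(x), x)


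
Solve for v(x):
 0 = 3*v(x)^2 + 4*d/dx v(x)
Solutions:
 v(x) = 4/(C1 + 3*x)


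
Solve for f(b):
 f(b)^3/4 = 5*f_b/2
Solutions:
 f(b) = -sqrt(5)*sqrt(-1/(C1 + b))
 f(b) = sqrt(5)*sqrt(-1/(C1 + b))


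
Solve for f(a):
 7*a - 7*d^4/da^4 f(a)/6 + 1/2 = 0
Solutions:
 f(a) = C1 + C2*a + C3*a^2 + C4*a^3 + a^5/20 + a^4/56


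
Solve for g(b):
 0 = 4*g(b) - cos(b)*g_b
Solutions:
 g(b) = C1*(sin(b)^2 + 2*sin(b) + 1)/(sin(b)^2 - 2*sin(b) + 1)


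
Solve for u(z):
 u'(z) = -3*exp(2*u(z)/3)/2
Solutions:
 u(z) = 3*log(-sqrt(-1/(C1 - 3*z))) + 3*log(3)/2
 u(z) = 3*log(-1/(C1 - 3*z))/2 + 3*log(3)/2


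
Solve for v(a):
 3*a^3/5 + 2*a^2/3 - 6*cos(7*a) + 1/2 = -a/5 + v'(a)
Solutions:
 v(a) = C1 + 3*a^4/20 + 2*a^3/9 + a^2/10 + a/2 - 6*sin(7*a)/7


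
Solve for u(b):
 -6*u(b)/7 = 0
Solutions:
 u(b) = 0


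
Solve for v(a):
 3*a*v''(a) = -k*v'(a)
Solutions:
 v(a) = C1 + a^(1 - re(k)/3)*(C2*sin(log(a)*Abs(im(k))/3) + C3*cos(log(a)*im(k)/3))


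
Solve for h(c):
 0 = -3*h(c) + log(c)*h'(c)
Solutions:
 h(c) = C1*exp(3*li(c))


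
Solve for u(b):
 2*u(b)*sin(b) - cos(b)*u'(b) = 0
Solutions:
 u(b) = C1/cos(b)^2


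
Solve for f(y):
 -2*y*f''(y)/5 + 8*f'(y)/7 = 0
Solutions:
 f(y) = C1 + C2*y^(27/7)


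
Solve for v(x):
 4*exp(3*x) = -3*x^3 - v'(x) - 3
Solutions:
 v(x) = C1 - 3*x^4/4 - 3*x - 4*exp(3*x)/3


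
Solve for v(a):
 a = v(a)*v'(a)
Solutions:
 v(a) = -sqrt(C1 + a^2)
 v(a) = sqrt(C1 + a^2)


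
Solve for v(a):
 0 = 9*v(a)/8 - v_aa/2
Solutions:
 v(a) = C1*exp(-3*a/2) + C2*exp(3*a/2)


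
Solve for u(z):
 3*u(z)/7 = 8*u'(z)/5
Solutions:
 u(z) = C1*exp(15*z/56)


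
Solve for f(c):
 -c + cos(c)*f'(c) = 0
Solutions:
 f(c) = C1 + Integral(c/cos(c), c)


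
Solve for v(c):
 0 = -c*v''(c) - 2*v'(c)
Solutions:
 v(c) = C1 + C2/c


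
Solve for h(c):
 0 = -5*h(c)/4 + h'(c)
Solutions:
 h(c) = C1*exp(5*c/4)


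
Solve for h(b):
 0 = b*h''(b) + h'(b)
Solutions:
 h(b) = C1 + C2*log(b)


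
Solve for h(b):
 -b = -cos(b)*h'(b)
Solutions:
 h(b) = C1 + Integral(b/cos(b), b)


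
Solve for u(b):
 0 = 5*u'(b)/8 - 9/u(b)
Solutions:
 u(b) = -sqrt(C1 + 720*b)/5
 u(b) = sqrt(C1 + 720*b)/5


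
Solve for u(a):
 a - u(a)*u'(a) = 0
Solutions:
 u(a) = -sqrt(C1 + a^2)
 u(a) = sqrt(C1 + a^2)


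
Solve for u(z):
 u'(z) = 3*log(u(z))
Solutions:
 li(u(z)) = C1 + 3*z


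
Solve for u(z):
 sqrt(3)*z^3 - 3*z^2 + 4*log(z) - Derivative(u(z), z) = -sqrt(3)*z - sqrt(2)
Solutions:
 u(z) = C1 + sqrt(3)*z^4/4 - z^3 + sqrt(3)*z^2/2 + 4*z*log(z) - 4*z + sqrt(2)*z


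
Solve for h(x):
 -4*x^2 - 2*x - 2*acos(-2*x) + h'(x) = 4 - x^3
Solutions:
 h(x) = C1 - x^4/4 + 4*x^3/3 + x^2 + 2*x*acos(-2*x) + 4*x + sqrt(1 - 4*x^2)


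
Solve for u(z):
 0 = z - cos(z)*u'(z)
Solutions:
 u(z) = C1 + Integral(z/cos(z), z)


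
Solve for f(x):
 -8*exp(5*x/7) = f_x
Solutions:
 f(x) = C1 - 56*exp(5*x/7)/5


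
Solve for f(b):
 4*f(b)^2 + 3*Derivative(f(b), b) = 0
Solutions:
 f(b) = 3/(C1 + 4*b)


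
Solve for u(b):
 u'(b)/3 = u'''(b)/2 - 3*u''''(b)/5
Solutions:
 u(b) = C1 + C2*exp(b*(5*5^(2/3)/(18*sqrt(274) + 299)^(1/3) + 10 + 5^(1/3)*(18*sqrt(274) + 299)^(1/3))/36)*sin(sqrt(3)*5^(1/3)*b*(-(18*sqrt(274) + 299)^(1/3) + 5*5^(1/3)/(18*sqrt(274) + 299)^(1/3))/36) + C3*exp(b*(5*5^(2/3)/(18*sqrt(274) + 299)^(1/3) + 10 + 5^(1/3)*(18*sqrt(274) + 299)^(1/3))/36)*cos(sqrt(3)*5^(1/3)*b*(-(18*sqrt(274) + 299)^(1/3) + 5*5^(1/3)/(18*sqrt(274) + 299)^(1/3))/36) + C4*exp(b*(-5^(1/3)*(18*sqrt(274) + 299)^(1/3) - 5*5^(2/3)/(18*sqrt(274) + 299)^(1/3) + 5)/18)


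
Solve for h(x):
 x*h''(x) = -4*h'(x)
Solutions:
 h(x) = C1 + C2/x^3


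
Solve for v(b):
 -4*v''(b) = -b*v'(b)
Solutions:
 v(b) = C1 + C2*erfi(sqrt(2)*b/4)


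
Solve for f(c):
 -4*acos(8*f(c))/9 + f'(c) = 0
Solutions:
 Integral(1/acos(8*_y), (_y, f(c))) = C1 + 4*c/9


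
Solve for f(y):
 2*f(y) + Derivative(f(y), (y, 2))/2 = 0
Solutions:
 f(y) = C1*sin(2*y) + C2*cos(2*y)


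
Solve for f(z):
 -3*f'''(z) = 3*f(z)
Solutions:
 f(z) = C3*exp(-z) + (C1*sin(sqrt(3)*z/2) + C2*cos(sqrt(3)*z/2))*exp(z/2)


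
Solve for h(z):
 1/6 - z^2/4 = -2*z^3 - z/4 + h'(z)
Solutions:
 h(z) = C1 + z^4/2 - z^3/12 + z^2/8 + z/6


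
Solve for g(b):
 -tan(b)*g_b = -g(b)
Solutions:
 g(b) = C1*sin(b)


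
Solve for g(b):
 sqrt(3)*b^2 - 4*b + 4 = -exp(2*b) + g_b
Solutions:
 g(b) = C1 + sqrt(3)*b^3/3 - 2*b^2 + 4*b + exp(2*b)/2


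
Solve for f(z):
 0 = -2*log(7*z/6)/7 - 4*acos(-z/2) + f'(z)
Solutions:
 f(z) = C1 + 2*z*log(z)/7 + 4*z*acos(-z/2) - 2*z*log(6)/7 - 2*z/7 + 2*z*log(7)/7 + 4*sqrt(4 - z^2)


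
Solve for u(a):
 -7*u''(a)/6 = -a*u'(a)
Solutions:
 u(a) = C1 + C2*erfi(sqrt(21)*a/7)


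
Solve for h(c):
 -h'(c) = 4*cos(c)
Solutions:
 h(c) = C1 - 4*sin(c)


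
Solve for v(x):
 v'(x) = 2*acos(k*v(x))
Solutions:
 Integral(1/acos(_y*k), (_y, v(x))) = C1 + 2*x


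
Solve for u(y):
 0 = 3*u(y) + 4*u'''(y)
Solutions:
 u(y) = C3*exp(-6^(1/3)*y/2) + (C1*sin(2^(1/3)*3^(5/6)*y/4) + C2*cos(2^(1/3)*3^(5/6)*y/4))*exp(6^(1/3)*y/4)


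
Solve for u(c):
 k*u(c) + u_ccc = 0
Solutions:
 u(c) = C1*exp(c*(-k)^(1/3)) + C2*exp(c*(-k)^(1/3)*(-1 + sqrt(3)*I)/2) + C3*exp(-c*(-k)^(1/3)*(1 + sqrt(3)*I)/2)


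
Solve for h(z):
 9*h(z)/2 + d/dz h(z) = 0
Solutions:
 h(z) = C1*exp(-9*z/2)


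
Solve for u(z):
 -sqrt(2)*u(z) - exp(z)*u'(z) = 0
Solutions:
 u(z) = C1*exp(sqrt(2)*exp(-z))


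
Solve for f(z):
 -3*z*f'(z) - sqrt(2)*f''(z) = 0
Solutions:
 f(z) = C1 + C2*erf(2^(1/4)*sqrt(3)*z/2)


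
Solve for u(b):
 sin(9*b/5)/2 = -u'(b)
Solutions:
 u(b) = C1 + 5*cos(9*b/5)/18


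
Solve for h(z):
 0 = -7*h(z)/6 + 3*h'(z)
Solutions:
 h(z) = C1*exp(7*z/18)


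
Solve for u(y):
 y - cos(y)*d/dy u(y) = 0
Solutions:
 u(y) = C1 + Integral(y/cos(y), y)


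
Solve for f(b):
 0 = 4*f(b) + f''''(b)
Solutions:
 f(b) = (C1*sin(b) + C2*cos(b))*exp(-b) + (C3*sin(b) + C4*cos(b))*exp(b)


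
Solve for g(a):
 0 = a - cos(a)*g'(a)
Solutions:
 g(a) = C1 + Integral(a/cos(a), a)


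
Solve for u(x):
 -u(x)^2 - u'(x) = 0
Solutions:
 u(x) = 1/(C1 + x)


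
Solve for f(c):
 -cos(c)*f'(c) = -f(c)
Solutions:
 f(c) = C1*sqrt(sin(c) + 1)/sqrt(sin(c) - 1)


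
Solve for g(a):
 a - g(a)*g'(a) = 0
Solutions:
 g(a) = -sqrt(C1 + a^2)
 g(a) = sqrt(C1 + a^2)


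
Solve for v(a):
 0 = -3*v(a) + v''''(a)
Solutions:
 v(a) = C1*exp(-3^(1/4)*a) + C2*exp(3^(1/4)*a) + C3*sin(3^(1/4)*a) + C4*cos(3^(1/4)*a)


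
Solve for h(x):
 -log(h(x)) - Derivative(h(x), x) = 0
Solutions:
 li(h(x)) = C1 - x


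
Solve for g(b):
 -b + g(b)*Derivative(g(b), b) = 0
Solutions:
 g(b) = -sqrt(C1 + b^2)
 g(b) = sqrt(C1 + b^2)


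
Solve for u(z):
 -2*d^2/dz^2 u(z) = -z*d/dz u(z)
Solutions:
 u(z) = C1 + C2*erfi(z/2)


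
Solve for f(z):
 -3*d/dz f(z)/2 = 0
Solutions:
 f(z) = C1


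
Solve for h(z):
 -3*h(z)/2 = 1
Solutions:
 h(z) = -2/3


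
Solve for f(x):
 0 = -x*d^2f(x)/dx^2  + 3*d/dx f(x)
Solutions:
 f(x) = C1 + C2*x^4


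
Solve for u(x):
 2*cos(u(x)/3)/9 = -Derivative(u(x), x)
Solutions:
 2*x/9 - 3*log(sin(u(x)/3) - 1)/2 + 3*log(sin(u(x)/3) + 1)/2 = C1


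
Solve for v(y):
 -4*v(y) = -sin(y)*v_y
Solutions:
 v(y) = C1*(cos(y)^2 - 2*cos(y) + 1)/(cos(y)^2 + 2*cos(y) + 1)


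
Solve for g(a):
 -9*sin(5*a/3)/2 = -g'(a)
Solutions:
 g(a) = C1 - 27*cos(5*a/3)/10


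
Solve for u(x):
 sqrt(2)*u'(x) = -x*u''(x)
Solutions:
 u(x) = C1 + C2*x^(1 - sqrt(2))


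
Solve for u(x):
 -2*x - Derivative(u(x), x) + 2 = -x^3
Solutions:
 u(x) = C1 + x^4/4 - x^2 + 2*x


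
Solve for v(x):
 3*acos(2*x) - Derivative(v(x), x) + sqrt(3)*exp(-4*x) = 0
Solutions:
 v(x) = C1 + 3*x*acos(2*x) - 3*sqrt(1 - 4*x^2)/2 - sqrt(3)*exp(-4*x)/4


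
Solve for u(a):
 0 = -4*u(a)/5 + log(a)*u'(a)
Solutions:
 u(a) = C1*exp(4*li(a)/5)


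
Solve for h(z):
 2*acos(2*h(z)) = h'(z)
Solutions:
 Integral(1/acos(2*_y), (_y, h(z))) = C1 + 2*z


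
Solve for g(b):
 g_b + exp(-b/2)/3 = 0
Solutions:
 g(b) = C1 + 2*exp(-b/2)/3


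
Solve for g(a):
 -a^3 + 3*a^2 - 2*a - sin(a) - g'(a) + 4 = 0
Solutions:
 g(a) = C1 - a^4/4 + a^3 - a^2 + 4*a + cos(a)


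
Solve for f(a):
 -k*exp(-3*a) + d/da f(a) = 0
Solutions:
 f(a) = C1 - k*exp(-3*a)/3


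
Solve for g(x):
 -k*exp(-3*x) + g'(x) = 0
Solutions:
 g(x) = C1 - k*exp(-3*x)/3


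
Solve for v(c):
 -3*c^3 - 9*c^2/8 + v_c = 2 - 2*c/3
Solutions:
 v(c) = C1 + 3*c^4/4 + 3*c^3/8 - c^2/3 + 2*c


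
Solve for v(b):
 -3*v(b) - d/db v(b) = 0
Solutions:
 v(b) = C1*exp(-3*b)


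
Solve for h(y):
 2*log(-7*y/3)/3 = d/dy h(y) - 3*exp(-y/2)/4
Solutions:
 h(y) = C1 + 2*y*log(-y)/3 + 2*y*(-log(3) - 1 + log(7))/3 - 3*exp(-y/2)/2


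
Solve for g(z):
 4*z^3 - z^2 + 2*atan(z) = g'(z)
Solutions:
 g(z) = C1 + z^4 - z^3/3 + 2*z*atan(z) - log(z^2 + 1)


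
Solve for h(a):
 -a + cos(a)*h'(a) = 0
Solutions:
 h(a) = C1 + Integral(a/cos(a), a)


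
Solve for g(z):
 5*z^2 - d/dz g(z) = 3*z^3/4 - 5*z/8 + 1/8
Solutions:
 g(z) = C1 - 3*z^4/16 + 5*z^3/3 + 5*z^2/16 - z/8


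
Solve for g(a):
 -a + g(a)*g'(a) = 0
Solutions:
 g(a) = -sqrt(C1 + a^2)
 g(a) = sqrt(C1 + a^2)


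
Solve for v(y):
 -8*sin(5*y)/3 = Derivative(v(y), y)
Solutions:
 v(y) = C1 + 8*cos(5*y)/15


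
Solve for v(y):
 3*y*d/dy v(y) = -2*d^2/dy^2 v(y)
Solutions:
 v(y) = C1 + C2*erf(sqrt(3)*y/2)


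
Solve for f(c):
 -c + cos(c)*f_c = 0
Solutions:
 f(c) = C1 + Integral(c/cos(c), c)


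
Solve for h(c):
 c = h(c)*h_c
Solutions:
 h(c) = -sqrt(C1 + c^2)
 h(c) = sqrt(C1 + c^2)


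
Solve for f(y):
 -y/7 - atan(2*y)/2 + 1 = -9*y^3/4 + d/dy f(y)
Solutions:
 f(y) = C1 + 9*y^4/16 - y^2/14 - y*atan(2*y)/2 + y + log(4*y^2 + 1)/8


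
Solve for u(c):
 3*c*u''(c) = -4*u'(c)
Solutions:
 u(c) = C1 + C2/c^(1/3)


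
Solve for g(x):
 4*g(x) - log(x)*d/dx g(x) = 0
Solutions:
 g(x) = C1*exp(4*li(x))


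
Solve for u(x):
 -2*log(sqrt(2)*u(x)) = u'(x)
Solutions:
 Integral(1/(2*log(_y) + log(2)), (_y, u(x))) = C1 - x


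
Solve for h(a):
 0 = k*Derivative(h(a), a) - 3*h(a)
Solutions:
 h(a) = C1*exp(3*a/k)


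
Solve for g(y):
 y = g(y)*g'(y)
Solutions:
 g(y) = -sqrt(C1 + y^2)
 g(y) = sqrt(C1 + y^2)


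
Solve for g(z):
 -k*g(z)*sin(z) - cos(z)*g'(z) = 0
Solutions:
 g(z) = C1*exp(k*log(cos(z)))


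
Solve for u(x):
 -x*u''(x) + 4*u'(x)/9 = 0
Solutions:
 u(x) = C1 + C2*x^(13/9)


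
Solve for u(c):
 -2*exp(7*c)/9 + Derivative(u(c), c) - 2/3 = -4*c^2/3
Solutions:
 u(c) = C1 - 4*c^3/9 + 2*c/3 + 2*exp(7*c)/63


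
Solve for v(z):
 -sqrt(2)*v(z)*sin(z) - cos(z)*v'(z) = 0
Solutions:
 v(z) = C1*cos(z)^(sqrt(2))


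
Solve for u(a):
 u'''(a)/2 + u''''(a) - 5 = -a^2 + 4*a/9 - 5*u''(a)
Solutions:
 u(a) = C1 + C2*a - a^4/60 + 29*a^3/1350 + 2401*a^2/4500 + (C3*sin(sqrt(79)*a/4) + C4*cos(sqrt(79)*a/4))*exp(-a/4)


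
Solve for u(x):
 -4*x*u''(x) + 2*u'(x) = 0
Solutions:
 u(x) = C1 + C2*x^(3/2)


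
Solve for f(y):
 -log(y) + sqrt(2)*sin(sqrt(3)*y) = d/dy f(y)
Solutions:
 f(y) = C1 - y*log(y) + y - sqrt(6)*cos(sqrt(3)*y)/3


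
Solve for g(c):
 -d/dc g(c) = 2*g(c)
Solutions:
 g(c) = C1*exp(-2*c)


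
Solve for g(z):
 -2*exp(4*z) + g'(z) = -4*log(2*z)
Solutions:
 g(z) = C1 - 4*z*log(z) + 4*z*(1 - log(2)) + exp(4*z)/2


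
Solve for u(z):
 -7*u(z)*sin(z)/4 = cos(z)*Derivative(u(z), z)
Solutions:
 u(z) = C1*cos(z)^(7/4)


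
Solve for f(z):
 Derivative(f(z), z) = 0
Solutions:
 f(z) = C1


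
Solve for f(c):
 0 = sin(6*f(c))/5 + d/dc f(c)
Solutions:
 c/5 + log(cos(6*f(c)) - 1)/12 - log(cos(6*f(c)) + 1)/12 = C1


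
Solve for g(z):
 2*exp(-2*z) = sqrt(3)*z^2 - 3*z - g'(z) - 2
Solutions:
 g(z) = C1 + sqrt(3)*z^3/3 - 3*z^2/2 - 2*z + exp(-2*z)


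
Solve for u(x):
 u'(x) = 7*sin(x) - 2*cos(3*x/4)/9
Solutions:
 u(x) = C1 - 8*sin(3*x/4)/27 - 7*cos(x)


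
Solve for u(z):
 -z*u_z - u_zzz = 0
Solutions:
 u(z) = C1 + Integral(C2*airyai(-z) + C3*airybi(-z), z)


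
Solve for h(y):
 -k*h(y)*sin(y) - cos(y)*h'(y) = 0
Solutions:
 h(y) = C1*exp(k*log(cos(y)))


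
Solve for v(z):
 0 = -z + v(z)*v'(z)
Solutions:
 v(z) = -sqrt(C1 + z^2)
 v(z) = sqrt(C1 + z^2)


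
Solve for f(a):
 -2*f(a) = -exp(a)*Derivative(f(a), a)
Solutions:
 f(a) = C1*exp(-2*exp(-a))


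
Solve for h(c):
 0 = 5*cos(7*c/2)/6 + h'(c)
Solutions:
 h(c) = C1 - 5*sin(7*c/2)/21


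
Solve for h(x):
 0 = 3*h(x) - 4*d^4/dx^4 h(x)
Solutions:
 h(x) = C1*exp(-sqrt(2)*3^(1/4)*x/2) + C2*exp(sqrt(2)*3^(1/4)*x/2) + C3*sin(sqrt(2)*3^(1/4)*x/2) + C4*cos(sqrt(2)*3^(1/4)*x/2)


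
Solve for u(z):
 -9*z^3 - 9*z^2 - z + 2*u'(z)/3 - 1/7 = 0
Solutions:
 u(z) = C1 + 27*z^4/8 + 9*z^3/2 + 3*z^2/4 + 3*z/14


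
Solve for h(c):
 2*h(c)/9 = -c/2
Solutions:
 h(c) = -9*c/4


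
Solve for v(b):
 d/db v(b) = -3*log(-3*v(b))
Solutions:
 Integral(1/(log(-_y) + log(3)), (_y, v(b)))/3 = C1 - b


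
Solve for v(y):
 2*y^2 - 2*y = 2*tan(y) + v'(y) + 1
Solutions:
 v(y) = C1 + 2*y^3/3 - y^2 - y + 2*log(cos(y))


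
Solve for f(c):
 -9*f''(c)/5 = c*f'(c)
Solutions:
 f(c) = C1 + C2*erf(sqrt(10)*c/6)


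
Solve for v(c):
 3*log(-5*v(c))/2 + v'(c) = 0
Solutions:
 2*Integral(1/(log(-_y) + log(5)), (_y, v(c)))/3 = C1 - c


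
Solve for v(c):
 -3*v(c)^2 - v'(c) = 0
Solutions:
 v(c) = 1/(C1 + 3*c)


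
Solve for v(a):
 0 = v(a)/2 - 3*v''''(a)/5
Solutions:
 v(a) = C1*exp(-5^(1/4)*6^(3/4)*a/6) + C2*exp(5^(1/4)*6^(3/4)*a/6) + C3*sin(5^(1/4)*6^(3/4)*a/6) + C4*cos(5^(1/4)*6^(3/4)*a/6)


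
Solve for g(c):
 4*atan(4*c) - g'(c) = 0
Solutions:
 g(c) = C1 + 4*c*atan(4*c) - log(16*c^2 + 1)/2


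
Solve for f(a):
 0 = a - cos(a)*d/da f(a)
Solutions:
 f(a) = C1 + Integral(a/cos(a), a)


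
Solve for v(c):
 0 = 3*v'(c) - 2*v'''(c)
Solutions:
 v(c) = C1 + C2*exp(-sqrt(6)*c/2) + C3*exp(sqrt(6)*c/2)


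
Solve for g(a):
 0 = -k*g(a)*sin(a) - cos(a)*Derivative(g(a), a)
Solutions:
 g(a) = C1*exp(k*log(cos(a)))


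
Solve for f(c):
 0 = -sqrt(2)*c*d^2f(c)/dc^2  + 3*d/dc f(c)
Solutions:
 f(c) = C1 + C2*c^(1 + 3*sqrt(2)/2)


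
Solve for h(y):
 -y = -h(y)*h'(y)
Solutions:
 h(y) = -sqrt(C1 + y^2)
 h(y) = sqrt(C1 + y^2)


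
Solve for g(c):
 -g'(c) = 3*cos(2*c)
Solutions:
 g(c) = C1 - 3*sin(2*c)/2


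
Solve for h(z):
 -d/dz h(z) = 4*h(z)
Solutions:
 h(z) = C1*exp(-4*z)


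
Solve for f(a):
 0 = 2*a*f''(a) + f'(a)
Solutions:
 f(a) = C1 + C2*sqrt(a)


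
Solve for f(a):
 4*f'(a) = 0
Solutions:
 f(a) = C1


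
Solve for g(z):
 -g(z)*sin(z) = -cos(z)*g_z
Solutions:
 g(z) = C1/cos(z)


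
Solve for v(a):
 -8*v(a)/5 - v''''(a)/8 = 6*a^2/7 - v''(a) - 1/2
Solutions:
 v(a) = C1*exp(-2*a*sqrt(1 - sqrt(5)/5)) + C2*exp(2*a*sqrt(1 - sqrt(5)/5)) + C3*exp(-2*a*sqrt(sqrt(5)/5 + 1)) + C4*exp(2*a*sqrt(sqrt(5)/5 + 1)) - 15*a^2/28 - 5/14


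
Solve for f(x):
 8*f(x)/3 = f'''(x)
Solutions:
 f(x) = C3*exp(2*3^(2/3)*x/3) + (C1*sin(3^(1/6)*x) + C2*cos(3^(1/6)*x))*exp(-3^(2/3)*x/3)


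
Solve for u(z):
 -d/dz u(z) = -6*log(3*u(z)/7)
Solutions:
 -Integral(1/(log(_y) - log(7) + log(3)), (_y, u(z)))/6 = C1 - z


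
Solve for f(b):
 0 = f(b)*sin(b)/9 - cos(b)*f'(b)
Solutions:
 f(b) = C1/cos(b)^(1/9)


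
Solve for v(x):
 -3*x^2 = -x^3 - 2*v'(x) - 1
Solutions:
 v(x) = C1 - x^4/8 + x^3/2 - x/2


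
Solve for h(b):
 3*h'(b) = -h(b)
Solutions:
 h(b) = C1*exp(-b/3)


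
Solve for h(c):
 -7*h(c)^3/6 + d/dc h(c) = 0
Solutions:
 h(c) = -sqrt(3)*sqrt(-1/(C1 + 7*c))
 h(c) = sqrt(3)*sqrt(-1/(C1 + 7*c))


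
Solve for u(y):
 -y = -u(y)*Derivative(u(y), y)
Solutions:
 u(y) = -sqrt(C1 + y^2)
 u(y) = sqrt(C1 + y^2)


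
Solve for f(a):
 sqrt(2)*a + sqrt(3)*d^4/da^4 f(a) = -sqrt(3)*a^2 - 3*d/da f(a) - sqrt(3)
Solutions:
 f(a) = C1 + C4*exp(-3^(1/6)*a) - sqrt(3)*a^3/9 - sqrt(2)*a^2/6 - sqrt(3)*a/3 + (C2*sin(3^(2/3)*a/2) + C3*cos(3^(2/3)*a/2))*exp(3^(1/6)*a/2)


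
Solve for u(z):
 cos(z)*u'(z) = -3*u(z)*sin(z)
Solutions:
 u(z) = C1*cos(z)^3


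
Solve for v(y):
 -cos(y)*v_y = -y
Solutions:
 v(y) = C1 + Integral(y/cos(y), y)


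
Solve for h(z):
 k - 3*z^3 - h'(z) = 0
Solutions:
 h(z) = C1 + k*z - 3*z^4/4


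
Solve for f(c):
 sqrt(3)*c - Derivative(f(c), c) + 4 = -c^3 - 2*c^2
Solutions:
 f(c) = C1 + c^4/4 + 2*c^3/3 + sqrt(3)*c^2/2 + 4*c


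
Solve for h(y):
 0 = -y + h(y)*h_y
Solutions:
 h(y) = -sqrt(C1 + y^2)
 h(y) = sqrt(C1 + y^2)


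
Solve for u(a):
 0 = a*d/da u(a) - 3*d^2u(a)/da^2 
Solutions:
 u(a) = C1 + C2*erfi(sqrt(6)*a/6)


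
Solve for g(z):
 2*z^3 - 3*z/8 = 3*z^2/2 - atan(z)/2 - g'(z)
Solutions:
 g(z) = C1 - z^4/2 + z^3/2 + 3*z^2/16 - z*atan(z)/2 + log(z^2 + 1)/4


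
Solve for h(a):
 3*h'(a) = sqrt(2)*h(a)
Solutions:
 h(a) = C1*exp(sqrt(2)*a/3)


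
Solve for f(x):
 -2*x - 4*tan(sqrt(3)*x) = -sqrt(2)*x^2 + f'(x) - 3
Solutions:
 f(x) = C1 + sqrt(2)*x^3/3 - x^2 + 3*x + 4*sqrt(3)*log(cos(sqrt(3)*x))/3


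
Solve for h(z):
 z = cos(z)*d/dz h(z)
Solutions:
 h(z) = C1 + Integral(z/cos(z), z)


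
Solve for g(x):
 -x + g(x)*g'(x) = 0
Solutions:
 g(x) = -sqrt(C1 + x^2)
 g(x) = sqrt(C1 + x^2)


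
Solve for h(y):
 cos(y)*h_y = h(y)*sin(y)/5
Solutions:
 h(y) = C1/cos(y)^(1/5)


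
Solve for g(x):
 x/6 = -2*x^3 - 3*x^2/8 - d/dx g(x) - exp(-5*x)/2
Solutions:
 g(x) = C1 - x^4/2 - x^3/8 - x^2/12 + exp(-5*x)/10


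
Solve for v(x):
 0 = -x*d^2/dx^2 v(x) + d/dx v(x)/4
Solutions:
 v(x) = C1 + C2*x^(5/4)


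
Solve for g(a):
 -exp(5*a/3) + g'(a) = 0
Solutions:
 g(a) = C1 + 3*exp(5*a/3)/5


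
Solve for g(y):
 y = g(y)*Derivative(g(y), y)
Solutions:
 g(y) = -sqrt(C1 + y^2)
 g(y) = sqrt(C1 + y^2)


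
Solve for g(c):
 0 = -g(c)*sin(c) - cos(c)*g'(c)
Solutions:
 g(c) = C1*cos(c)


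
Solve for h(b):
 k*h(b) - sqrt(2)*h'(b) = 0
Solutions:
 h(b) = C1*exp(sqrt(2)*b*k/2)


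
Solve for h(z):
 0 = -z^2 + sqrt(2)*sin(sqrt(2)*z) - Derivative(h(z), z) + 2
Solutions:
 h(z) = C1 - z^3/3 + 2*z - cos(sqrt(2)*z)


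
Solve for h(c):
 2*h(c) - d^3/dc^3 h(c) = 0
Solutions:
 h(c) = C3*exp(2^(1/3)*c) + (C1*sin(2^(1/3)*sqrt(3)*c/2) + C2*cos(2^(1/3)*sqrt(3)*c/2))*exp(-2^(1/3)*c/2)


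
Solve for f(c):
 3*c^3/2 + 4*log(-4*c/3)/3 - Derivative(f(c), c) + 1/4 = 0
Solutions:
 f(c) = C1 + 3*c^4/8 + 4*c*log(-c)/3 + c*(-16*log(3) - 13 + 32*log(2))/12


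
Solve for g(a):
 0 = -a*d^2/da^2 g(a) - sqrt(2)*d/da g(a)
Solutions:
 g(a) = C1 + C2*a^(1 - sqrt(2))


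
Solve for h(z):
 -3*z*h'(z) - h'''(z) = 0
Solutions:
 h(z) = C1 + Integral(C2*airyai(-3^(1/3)*z) + C3*airybi(-3^(1/3)*z), z)


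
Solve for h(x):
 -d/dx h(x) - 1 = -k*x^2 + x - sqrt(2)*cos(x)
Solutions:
 h(x) = C1 + k*x^3/3 - x^2/2 - x + sqrt(2)*sin(x)


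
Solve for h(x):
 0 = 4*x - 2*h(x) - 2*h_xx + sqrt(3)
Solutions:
 h(x) = C1*sin(x) + C2*cos(x) + 2*x + sqrt(3)/2


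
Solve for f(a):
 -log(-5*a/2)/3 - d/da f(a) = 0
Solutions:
 f(a) = C1 - a*log(-a)/3 + a*(-log(5) + log(2) + 1)/3


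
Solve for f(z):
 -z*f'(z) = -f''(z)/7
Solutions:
 f(z) = C1 + C2*erfi(sqrt(14)*z/2)


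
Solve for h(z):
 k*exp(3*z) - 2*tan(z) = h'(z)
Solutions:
 h(z) = C1 + k*exp(3*z)/3 + 2*log(cos(z))


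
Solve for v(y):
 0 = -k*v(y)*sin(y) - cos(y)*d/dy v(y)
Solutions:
 v(y) = C1*exp(k*log(cos(y)))


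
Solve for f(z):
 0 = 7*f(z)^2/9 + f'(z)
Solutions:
 f(z) = 9/(C1 + 7*z)


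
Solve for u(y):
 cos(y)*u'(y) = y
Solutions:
 u(y) = C1 + Integral(y/cos(y), y)


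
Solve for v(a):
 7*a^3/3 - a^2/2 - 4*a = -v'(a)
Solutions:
 v(a) = C1 - 7*a^4/12 + a^3/6 + 2*a^2


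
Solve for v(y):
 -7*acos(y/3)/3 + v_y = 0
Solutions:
 v(y) = C1 + 7*y*acos(y/3)/3 - 7*sqrt(9 - y^2)/3


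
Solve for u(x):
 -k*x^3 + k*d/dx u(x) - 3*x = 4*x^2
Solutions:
 u(x) = C1 + x^4/4 + 4*x^3/(3*k) + 3*x^2/(2*k)


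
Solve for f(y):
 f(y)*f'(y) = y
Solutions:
 f(y) = -sqrt(C1 + y^2)
 f(y) = sqrt(C1 + y^2)


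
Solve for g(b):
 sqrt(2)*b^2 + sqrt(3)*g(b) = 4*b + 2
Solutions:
 g(b) = -sqrt(6)*b^2/3 + 4*sqrt(3)*b/3 + 2*sqrt(3)/3


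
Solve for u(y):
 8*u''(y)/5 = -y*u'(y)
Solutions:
 u(y) = C1 + C2*erf(sqrt(5)*y/4)


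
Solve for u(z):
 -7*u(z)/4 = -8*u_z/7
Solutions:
 u(z) = C1*exp(49*z/32)


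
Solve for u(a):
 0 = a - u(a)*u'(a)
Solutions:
 u(a) = -sqrt(C1 + a^2)
 u(a) = sqrt(C1 + a^2)


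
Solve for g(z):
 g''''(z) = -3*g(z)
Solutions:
 g(z) = (C1*sin(sqrt(2)*3^(1/4)*z/2) + C2*cos(sqrt(2)*3^(1/4)*z/2))*exp(-sqrt(2)*3^(1/4)*z/2) + (C3*sin(sqrt(2)*3^(1/4)*z/2) + C4*cos(sqrt(2)*3^(1/4)*z/2))*exp(sqrt(2)*3^(1/4)*z/2)


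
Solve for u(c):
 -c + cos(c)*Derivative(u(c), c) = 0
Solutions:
 u(c) = C1 + Integral(c/cos(c), c)


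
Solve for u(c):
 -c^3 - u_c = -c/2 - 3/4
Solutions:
 u(c) = C1 - c^4/4 + c^2/4 + 3*c/4


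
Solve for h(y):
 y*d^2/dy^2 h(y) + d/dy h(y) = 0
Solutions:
 h(y) = C1 + C2*log(y)


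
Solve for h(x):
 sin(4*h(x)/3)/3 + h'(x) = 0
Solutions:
 x/3 + 3*log(cos(4*h(x)/3) - 1)/8 - 3*log(cos(4*h(x)/3) + 1)/8 = C1


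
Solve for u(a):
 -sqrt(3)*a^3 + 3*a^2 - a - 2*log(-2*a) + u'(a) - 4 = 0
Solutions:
 u(a) = C1 + sqrt(3)*a^4/4 - a^3 + a^2/2 + 2*a*log(-a) + 2*a*(log(2) + 1)


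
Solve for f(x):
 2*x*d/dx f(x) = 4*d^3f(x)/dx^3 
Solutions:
 f(x) = C1 + Integral(C2*airyai(2^(2/3)*x/2) + C3*airybi(2^(2/3)*x/2), x)


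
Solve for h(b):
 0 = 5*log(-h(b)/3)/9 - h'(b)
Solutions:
 -9*Integral(1/(log(-_y) - log(3)), (_y, h(b)))/5 = C1 - b


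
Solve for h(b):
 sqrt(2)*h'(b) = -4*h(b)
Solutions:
 h(b) = C1*exp(-2*sqrt(2)*b)


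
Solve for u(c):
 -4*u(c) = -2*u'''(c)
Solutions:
 u(c) = C3*exp(2^(1/3)*c) + (C1*sin(2^(1/3)*sqrt(3)*c/2) + C2*cos(2^(1/3)*sqrt(3)*c/2))*exp(-2^(1/3)*c/2)


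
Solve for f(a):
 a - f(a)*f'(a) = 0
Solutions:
 f(a) = -sqrt(C1 + a^2)
 f(a) = sqrt(C1 + a^2)


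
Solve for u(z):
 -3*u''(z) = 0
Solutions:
 u(z) = C1 + C2*z


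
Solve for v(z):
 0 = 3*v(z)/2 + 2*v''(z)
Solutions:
 v(z) = C1*sin(sqrt(3)*z/2) + C2*cos(sqrt(3)*z/2)


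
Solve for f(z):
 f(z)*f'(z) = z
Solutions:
 f(z) = -sqrt(C1 + z^2)
 f(z) = sqrt(C1 + z^2)


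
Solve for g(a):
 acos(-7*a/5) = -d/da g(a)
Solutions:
 g(a) = C1 - a*acos(-7*a/5) - sqrt(25 - 49*a^2)/7


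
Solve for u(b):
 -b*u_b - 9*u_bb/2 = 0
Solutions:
 u(b) = C1 + C2*erf(b/3)


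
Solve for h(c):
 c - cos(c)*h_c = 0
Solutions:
 h(c) = C1 + Integral(c/cos(c), c)


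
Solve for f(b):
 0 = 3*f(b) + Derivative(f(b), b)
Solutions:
 f(b) = C1*exp(-3*b)


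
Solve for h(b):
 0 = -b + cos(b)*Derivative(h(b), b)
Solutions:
 h(b) = C1 + Integral(b/cos(b), b)


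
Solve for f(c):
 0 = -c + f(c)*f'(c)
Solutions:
 f(c) = -sqrt(C1 + c^2)
 f(c) = sqrt(C1 + c^2)


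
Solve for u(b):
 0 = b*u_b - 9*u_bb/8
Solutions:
 u(b) = C1 + C2*erfi(2*b/3)


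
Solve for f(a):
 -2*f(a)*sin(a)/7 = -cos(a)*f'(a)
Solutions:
 f(a) = C1/cos(a)^(2/7)


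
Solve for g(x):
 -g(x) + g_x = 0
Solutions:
 g(x) = C1*exp(x)


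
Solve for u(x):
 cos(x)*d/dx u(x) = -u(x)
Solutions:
 u(x) = C1*sqrt(sin(x) - 1)/sqrt(sin(x) + 1)


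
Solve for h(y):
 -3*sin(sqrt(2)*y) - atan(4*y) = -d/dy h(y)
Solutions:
 h(y) = C1 + y*atan(4*y) - log(16*y^2 + 1)/8 - 3*sqrt(2)*cos(sqrt(2)*y)/2


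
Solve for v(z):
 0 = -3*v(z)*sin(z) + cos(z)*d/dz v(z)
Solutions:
 v(z) = C1/cos(z)^3


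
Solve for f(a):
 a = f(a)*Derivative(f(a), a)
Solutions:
 f(a) = -sqrt(C1 + a^2)
 f(a) = sqrt(C1 + a^2)


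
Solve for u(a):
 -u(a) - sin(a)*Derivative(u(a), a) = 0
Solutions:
 u(a) = C1*sqrt(cos(a) + 1)/sqrt(cos(a) - 1)


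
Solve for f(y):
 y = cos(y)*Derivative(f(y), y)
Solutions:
 f(y) = C1 + Integral(y/cos(y), y)


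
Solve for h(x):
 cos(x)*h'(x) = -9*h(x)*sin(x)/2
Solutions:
 h(x) = C1*cos(x)^(9/2)


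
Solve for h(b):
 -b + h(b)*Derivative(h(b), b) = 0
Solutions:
 h(b) = -sqrt(C1 + b^2)
 h(b) = sqrt(C1 + b^2)


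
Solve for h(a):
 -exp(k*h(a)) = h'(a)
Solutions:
 h(a) = Piecewise((log(1/(C1*k + a*k))/k, Ne(k, 0)), (nan, True))
 h(a) = Piecewise((C1 - a, Eq(k, 0)), (nan, True))


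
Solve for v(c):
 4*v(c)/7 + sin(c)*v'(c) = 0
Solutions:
 v(c) = C1*(cos(c) + 1)^(2/7)/(cos(c) - 1)^(2/7)


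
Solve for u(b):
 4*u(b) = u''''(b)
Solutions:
 u(b) = C1*exp(-sqrt(2)*b) + C2*exp(sqrt(2)*b) + C3*sin(sqrt(2)*b) + C4*cos(sqrt(2)*b)


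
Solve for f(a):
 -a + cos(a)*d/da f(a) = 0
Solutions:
 f(a) = C1 + Integral(a/cos(a), a)


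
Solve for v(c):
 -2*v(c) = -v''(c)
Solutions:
 v(c) = C1*exp(-sqrt(2)*c) + C2*exp(sqrt(2)*c)


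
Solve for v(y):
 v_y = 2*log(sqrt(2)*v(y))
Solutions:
 -Integral(1/(2*log(_y) + log(2)), (_y, v(y))) = C1 - y


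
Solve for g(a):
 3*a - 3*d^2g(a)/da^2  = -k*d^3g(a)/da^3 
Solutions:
 g(a) = C1 + C2*a + C3*exp(3*a/k) + a^3/6 + a^2*k/6


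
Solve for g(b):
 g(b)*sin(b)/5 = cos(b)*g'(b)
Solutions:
 g(b) = C1/cos(b)^(1/5)


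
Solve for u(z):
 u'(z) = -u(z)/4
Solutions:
 u(z) = C1*exp(-z/4)


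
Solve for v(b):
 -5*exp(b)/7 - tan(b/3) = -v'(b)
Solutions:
 v(b) = C1 + 5*exp(b)/7 - 3*log(cos(b/3))


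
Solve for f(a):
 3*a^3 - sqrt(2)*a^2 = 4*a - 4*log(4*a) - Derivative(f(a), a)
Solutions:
 f(a) = C1 - 3*a^4/4 + sqrt(2)*a^3/3 + 2*a^2 - 4*a*log(a) - a*log(256) + 4*a


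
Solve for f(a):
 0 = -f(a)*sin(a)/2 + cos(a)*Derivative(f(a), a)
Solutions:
 f(a) = C1/sqrt(cos(a))


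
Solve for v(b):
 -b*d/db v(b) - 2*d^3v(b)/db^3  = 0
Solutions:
 v(b) = C1 + Integral(C2*airyai(-2^(2/3)*b/2) + C3*airybi(-2^(2/3)*b/2), b)


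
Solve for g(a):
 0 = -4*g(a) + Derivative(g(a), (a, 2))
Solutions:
 g(a) = C1*exp(-2*a) + C2*exp(2*a)


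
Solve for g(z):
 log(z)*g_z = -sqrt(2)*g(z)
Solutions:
 g(z) = C1*exp(-sqrt(2)*li(z))


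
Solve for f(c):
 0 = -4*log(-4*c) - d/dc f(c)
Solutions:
 f(c) = C1 - 4*c*log(-c) + 4*c*(1 - 2*log(2))


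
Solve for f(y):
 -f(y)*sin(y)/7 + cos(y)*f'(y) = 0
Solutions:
 f(y) = C1/cos(y)^(1/7)


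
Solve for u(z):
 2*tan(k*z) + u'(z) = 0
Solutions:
 u(z) = C1 - 2*Piecewise((-log(cos(k*z))/k, Ne(k, 0)), (0, True))


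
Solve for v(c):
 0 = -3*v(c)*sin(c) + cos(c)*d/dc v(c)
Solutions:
 v(c) = C1/cos(c)^3


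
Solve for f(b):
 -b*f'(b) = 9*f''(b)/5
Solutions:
 f(b) = C1 + C2*erf(sqrt(10)*b/6)


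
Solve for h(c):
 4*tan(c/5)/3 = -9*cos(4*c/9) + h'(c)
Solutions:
 h(c) = C1 - 20*log(cos(c/5))/3 + 81*sin(4*c/9)/4


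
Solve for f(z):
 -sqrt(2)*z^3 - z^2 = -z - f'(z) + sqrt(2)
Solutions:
 f(z) = C1 + sqrt(2)*z^4/4 + z^3/3 - z^2/2 + sqrt(2)*z


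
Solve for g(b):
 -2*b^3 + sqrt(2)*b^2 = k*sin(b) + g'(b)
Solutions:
 g(b) = C1 - b^4/2 + sqrt(2)*b^3/3 + k*cos(b)


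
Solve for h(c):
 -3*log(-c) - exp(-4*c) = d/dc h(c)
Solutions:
 h(c) = C1 - 3*c*log(-c) + 3*c + exp(-4*c)/4


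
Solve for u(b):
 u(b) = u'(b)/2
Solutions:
 u(b) = C1*exp(2*b)


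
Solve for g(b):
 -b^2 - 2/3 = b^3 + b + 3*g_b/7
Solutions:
 g(b) = C1 - 7*b^4/12 - 7*b^3/9 - 7*b^2/6 - 14*b/9


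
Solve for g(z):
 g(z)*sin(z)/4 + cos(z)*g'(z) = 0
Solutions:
 g(z) = C1*cos(z)^(1/4)


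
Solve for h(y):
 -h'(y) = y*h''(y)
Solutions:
 h(y) = C1 + C2*log(y)


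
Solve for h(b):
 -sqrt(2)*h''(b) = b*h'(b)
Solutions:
 h(b) = C1 + C2*erf(2^(1/4)*b/2)


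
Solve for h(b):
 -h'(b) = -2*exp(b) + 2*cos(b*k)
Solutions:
 h(b) = C1 + 2*exp(b) - 2*sin(b*k)/k


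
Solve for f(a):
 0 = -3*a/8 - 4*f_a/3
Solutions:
 f(a) = C1 - 9*a^2/64


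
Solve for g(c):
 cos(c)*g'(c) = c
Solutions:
 g(c) = C1 + Integral(c/cos(c), c)


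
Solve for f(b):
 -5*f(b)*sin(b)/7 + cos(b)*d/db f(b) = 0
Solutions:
 f(b) = C1/cos(b)^(5/7)


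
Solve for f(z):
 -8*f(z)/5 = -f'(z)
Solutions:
 f(z) = C1*exp(8*z/5)


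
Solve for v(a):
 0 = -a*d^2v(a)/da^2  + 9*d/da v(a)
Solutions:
 v(a) = C1 + C2*a^10


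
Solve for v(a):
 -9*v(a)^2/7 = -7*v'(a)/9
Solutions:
 v(a) = -49/(C1 + 81*a)


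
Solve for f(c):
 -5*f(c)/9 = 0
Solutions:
 f(c) = 0


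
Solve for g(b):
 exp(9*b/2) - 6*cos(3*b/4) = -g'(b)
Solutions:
 g(b) = C1 - 2*exp(9*b/2)/9 + 8*sin(3*b/4)


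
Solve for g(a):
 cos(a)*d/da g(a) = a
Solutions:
 g(a) = C1 + Integral(a/cos(a), a)


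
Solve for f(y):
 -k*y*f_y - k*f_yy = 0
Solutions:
 f(y) = C1 + C2*erf(sqrt(2)*y/2)
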